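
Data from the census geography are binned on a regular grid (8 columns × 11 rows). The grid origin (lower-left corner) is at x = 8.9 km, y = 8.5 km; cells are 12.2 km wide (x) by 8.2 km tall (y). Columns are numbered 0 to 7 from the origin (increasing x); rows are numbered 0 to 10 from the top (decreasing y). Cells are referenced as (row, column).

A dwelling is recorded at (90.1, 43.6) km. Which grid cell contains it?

Column index: ⌊(90.1 − 8.9) / 12.2⌋ = ⌊6.656⌋ = 6
Row offset from origin: ⌊(43.6 − 8.5) / 8.2⌋ = ⌊4.280⌋ = 4 → row 6 (counted from top)

(6, 6)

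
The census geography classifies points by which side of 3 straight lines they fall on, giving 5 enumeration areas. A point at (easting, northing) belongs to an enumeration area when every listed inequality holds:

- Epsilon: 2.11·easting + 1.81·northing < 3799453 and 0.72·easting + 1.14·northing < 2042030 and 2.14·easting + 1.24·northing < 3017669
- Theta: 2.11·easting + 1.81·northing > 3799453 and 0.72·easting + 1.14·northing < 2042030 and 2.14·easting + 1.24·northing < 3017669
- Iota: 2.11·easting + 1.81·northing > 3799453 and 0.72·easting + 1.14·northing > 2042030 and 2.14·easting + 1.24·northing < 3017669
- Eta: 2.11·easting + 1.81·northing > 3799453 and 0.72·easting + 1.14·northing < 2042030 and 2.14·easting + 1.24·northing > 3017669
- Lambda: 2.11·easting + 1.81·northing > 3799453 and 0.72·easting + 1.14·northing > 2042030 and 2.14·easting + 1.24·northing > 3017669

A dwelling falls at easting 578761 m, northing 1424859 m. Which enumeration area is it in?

2.11·578761 + 1.81·1424859 = 3800180.500, which is > 3799453
0.72·578761 + 1.14·1424859 = 2041047.180, which is < 2042030
2.14·578761 + 1.24·1424859 = 3005373.700, which is < 3017669
This sign pattern matches Theta.

Theta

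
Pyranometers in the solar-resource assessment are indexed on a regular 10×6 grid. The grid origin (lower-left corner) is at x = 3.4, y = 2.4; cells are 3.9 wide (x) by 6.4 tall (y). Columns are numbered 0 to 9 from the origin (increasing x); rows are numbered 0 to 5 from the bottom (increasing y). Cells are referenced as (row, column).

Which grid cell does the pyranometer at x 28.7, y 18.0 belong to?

Column index: ⌊(28.7 − 3.4) / 3.9⌋ = ⌊6.487⌋ = 6
Row offset from origin: ⌊(18.0 − 2.4) / 6.4⌋ = ⌊2.438⌋ = 2 → row 2

(2, 6)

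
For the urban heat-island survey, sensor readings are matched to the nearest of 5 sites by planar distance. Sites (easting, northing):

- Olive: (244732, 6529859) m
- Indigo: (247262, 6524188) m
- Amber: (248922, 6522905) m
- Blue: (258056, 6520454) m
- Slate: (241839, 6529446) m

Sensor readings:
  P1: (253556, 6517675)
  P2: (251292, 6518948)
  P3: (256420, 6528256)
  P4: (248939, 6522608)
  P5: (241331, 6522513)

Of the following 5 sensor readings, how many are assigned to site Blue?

P1 → Blue
P2 → Amber
P3 → Blue
P4 → Amber
P5 → Indigo
2 of the 5 go to Blue.

2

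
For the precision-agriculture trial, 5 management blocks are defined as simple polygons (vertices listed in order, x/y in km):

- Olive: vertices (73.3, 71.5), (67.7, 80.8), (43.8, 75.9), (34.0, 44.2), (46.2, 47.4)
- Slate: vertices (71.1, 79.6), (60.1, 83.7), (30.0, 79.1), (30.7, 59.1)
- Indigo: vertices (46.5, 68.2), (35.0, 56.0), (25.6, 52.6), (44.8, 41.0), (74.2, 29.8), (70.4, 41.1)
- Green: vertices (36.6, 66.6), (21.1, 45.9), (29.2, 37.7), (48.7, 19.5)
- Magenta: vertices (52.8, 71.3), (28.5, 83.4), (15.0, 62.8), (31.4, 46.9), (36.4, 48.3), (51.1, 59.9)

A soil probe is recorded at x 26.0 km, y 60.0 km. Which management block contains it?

Magenta

Cast a ray rightward from (26.0, 60.0). For each polygon, the edges (by vertex number in listed order) whose endpoints lie on opposite sides of y = 60.0, where each meets that height, and whether that is right or left of the point:
Olive: 3–4 at x≈38.88 (right), 5–1 at x≈60.37 (right) → 2 crossings.
Slate: 3–4 at x≈30.67 (right), 4–1 at x≈32.47 (right) → 2 crossings.
Indigo: 1–2 at x≈38.77 (right), 6–1 at x≈53.73 (right) → 2 crossings.
Green: 1–2 at x≈31.66 (right), 4–1 at x≈38.30 (right) → 2 crossings.
Magenta: 3–4 at x≈17.89 (left), 6–1 at x≈51.11 (right) → 1 crossing.
Only Magenta has an odd count, so the point is inside Magenta.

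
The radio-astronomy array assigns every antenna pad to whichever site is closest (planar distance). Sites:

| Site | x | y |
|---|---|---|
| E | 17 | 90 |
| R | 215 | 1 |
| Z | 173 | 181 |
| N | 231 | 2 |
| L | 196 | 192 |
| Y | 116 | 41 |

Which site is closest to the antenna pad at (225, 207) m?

L

Squared distances to each site:
E: 56953.000; R: 42536.000; Z: 3380.000; N: 42061.000; L: 1066.000; Y: 39437.000.
Minimum at L.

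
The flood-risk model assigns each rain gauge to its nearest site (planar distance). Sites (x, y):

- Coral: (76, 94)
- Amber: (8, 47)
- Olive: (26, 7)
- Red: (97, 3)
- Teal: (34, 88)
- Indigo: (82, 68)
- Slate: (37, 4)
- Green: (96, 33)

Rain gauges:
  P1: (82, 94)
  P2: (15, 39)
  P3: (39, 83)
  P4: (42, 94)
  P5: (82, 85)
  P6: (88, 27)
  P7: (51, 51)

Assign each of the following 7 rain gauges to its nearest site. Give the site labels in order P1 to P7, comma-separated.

Coral, Amber, Teal, Teal, Coral, Green, Indigo

P1 → Coral (d²=36.00)
P2 → Amber (d²=113.00)
P3 → Teal (d²=50.00)
P4 → Teal (d²=100.00)
P5 → Coral (d²=117.00)
P6 → Green (d²=100.00)
P7 → Indigo (d²=1250.00)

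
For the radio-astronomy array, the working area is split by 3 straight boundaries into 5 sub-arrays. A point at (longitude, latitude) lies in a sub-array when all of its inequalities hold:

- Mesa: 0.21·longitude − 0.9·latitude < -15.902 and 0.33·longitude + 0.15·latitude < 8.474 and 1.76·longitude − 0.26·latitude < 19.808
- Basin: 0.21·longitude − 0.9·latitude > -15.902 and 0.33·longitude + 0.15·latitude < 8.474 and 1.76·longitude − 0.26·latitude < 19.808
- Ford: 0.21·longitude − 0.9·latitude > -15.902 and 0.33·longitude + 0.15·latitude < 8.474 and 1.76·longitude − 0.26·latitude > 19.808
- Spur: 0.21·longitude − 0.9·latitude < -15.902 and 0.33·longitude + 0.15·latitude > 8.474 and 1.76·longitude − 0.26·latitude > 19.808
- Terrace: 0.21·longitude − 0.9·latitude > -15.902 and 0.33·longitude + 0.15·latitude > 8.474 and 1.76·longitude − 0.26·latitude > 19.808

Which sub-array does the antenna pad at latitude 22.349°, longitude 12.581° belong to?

Mesa

0.21·12.581 − 0.9·22.349 = -17.472, which is < -15.902
0.33·12.581 + 0.15·22.349 = 7.504, which is < 8.474
1.76·12.581 − 0.26·22.349 = 16.332, which is < 19.808
This sign pattern matches Mesa.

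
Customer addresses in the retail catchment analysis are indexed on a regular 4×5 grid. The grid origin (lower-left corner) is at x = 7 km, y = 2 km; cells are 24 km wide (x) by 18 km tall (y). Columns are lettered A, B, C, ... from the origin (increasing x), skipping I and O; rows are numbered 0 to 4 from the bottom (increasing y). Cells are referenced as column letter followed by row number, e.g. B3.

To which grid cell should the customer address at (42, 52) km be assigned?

Column index: ⌊(42 − 7) / 24⌋ = ⌊1.458⌋ = 1 → column B
Row offset from origin: ⌊(52 − 2) / 18⌋ = ⌊2.778⌋ = 2 → row 2

B2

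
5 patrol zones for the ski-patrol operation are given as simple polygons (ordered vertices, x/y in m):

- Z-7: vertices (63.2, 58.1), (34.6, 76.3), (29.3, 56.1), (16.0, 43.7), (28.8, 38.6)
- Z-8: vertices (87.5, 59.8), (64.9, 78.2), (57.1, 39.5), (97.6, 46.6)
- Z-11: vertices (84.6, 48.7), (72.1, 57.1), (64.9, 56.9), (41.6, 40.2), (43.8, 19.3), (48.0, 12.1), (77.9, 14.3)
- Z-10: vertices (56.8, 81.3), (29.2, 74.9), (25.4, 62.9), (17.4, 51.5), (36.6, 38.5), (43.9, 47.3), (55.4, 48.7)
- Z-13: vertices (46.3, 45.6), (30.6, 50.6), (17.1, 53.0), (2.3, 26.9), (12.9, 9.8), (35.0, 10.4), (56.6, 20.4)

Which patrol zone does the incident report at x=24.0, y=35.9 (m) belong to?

Cast a ray rightward from (24.0, 35.9). For each polygon, the edges (by vertex number in listed order) whose endpoints lie on opposite sides of y = 35.9, where each meets that height, and whether that is right or left of the point:
Z-7: no edge straddles that height → 0 crossings.
Z-8: no edge straddles that height → 0 crossings.
Z-11: 4–5 at x≈42.05 (right), 7–1 at x≈82.11 (right) → 2 crossings.
Z-10: no edge straddles that height → 0 crossings.
Z-13: 3–4 at x≈7.40 (left), 7–1 at x≈50.26 (right) → 1 crossing.
Only Z-13 has an odd count, so the point is inside Z-13.

Z-13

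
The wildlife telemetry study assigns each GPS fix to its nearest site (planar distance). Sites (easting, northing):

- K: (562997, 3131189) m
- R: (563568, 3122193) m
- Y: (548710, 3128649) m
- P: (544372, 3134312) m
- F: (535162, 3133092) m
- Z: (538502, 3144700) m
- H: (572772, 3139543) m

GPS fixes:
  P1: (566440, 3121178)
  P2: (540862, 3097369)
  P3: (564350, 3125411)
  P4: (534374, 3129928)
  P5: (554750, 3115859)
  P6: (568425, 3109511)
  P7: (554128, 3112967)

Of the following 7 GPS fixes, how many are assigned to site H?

P1 → R
P2 → Y
P3 → R
P4 → F
P5 → R
P6 → R
P7 → R
0 of the 7 go to H.

0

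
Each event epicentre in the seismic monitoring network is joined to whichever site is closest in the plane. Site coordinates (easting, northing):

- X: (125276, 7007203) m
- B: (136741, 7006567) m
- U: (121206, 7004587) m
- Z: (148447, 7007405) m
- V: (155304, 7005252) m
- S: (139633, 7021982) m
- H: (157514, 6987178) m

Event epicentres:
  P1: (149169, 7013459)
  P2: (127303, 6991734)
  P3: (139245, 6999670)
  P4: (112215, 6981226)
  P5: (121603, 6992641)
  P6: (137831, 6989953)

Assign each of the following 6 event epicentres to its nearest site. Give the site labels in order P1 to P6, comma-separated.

Z, U, B, U, U, B

P1 → Z (d²=37172200.00)
P2 → U (d²=202373018.00)
P3 → B (d²=53838625.00)
P4 → U (d²=626574402.00)
P5 → U (d²=142864525.00)
P6 → B (d²=277213096.00)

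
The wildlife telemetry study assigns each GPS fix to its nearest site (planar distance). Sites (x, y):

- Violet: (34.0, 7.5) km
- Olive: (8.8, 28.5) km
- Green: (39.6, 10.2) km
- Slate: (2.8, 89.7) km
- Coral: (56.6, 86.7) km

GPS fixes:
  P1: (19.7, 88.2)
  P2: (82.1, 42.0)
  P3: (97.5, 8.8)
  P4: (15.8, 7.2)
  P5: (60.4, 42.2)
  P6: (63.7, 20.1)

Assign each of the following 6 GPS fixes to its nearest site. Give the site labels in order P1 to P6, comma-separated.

Slate, Coral, Green, Violet, Green, Green

P1 → Slate (d²=287.86)
P2 → Coral (d²=2648.34)
P3 → Green (d²=3354.37)
P4 → Violet (d²=331.33)
P5 → Green (d²=1456.64)
P6 → Green (d²=678.82)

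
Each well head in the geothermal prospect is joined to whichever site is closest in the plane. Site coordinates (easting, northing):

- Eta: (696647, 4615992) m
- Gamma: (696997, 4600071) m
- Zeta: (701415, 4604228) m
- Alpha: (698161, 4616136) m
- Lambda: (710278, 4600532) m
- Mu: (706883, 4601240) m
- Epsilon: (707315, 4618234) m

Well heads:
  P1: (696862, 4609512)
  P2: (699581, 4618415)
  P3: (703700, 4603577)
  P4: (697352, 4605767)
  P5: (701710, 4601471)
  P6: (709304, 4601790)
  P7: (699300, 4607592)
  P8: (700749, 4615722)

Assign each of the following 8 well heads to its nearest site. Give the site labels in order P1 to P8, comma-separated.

P1 → Eta (d²=42036625.00)
P2 → Alpha (d²=7210241.00)
P3 → Zeta (d²=5645026.00)
P4 → Zeta (d²=18876490.00)
P5 → Zeta (d²=7688074.00)
P6 → Lambda (d²=2531240.00)
P7 → Zeta (d²=15789721.00)
P8 → Alpha (d²=6869140.00)

Eta, Alpha, Zeta, Zeta, Zeta, Lambda, Zeta, Alpha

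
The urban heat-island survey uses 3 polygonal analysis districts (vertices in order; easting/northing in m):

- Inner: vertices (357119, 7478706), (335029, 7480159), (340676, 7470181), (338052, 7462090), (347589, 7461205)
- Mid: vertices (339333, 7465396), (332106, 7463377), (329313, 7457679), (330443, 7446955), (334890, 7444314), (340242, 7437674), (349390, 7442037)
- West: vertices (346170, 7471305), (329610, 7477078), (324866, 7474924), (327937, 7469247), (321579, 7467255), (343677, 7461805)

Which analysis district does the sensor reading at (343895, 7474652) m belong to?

Inner

Cast a ray rightward from (343895, 7474652). For each polygon, the edges (by vertex number in listed order) whose endpoints lie on opposite sides of northing = 7474652, where each meets that height, and whether that is right or left of the point:
Inner: 2–3 at easting≈338145.7 (left), 5–1 at easting≈354911.4 (right) → 1 crossing.
Mid: no edge straddles that height → 0 crossings.
West: 1–2 at easting≈336569.0 (left), 3–4 at easting≈325013.1 (left) → 0 crossings.
Only Inner has an odd count, so the point is inside Inner.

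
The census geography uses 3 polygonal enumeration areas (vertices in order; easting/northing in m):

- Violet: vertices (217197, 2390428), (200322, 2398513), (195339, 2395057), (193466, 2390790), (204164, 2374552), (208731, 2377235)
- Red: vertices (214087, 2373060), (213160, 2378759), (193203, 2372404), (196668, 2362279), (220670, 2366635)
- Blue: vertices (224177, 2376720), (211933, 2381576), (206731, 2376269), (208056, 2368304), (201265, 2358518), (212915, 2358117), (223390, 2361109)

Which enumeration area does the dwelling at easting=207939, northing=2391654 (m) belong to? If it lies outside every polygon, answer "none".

Cast a ray rightward from (207939, 2391654). For each polygon, the edges (by vertex number in listed order) whose endpoints lie on opposite sides of northing = 2391654, where each meets that height, and whether that is right or left of the point:
Violet: 1–2 at easting≈214638.1 (right), 3–4 at easting≈193845.3 (left) → 1 crossing.
Red: no edge straddles that height → 0 crossings.
Blue: no edge straddles that height → 0 crossings.
Only Violet has an odd count, so the point is inside Violet.

Violet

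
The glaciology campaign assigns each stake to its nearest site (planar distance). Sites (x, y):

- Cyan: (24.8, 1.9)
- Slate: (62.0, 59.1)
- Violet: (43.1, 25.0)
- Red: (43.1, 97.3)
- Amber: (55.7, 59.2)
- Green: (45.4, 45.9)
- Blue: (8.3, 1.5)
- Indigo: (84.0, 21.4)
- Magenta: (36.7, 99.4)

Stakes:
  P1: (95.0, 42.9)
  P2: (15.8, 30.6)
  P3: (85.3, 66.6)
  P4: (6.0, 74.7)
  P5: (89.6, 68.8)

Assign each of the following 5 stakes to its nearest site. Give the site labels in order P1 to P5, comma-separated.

P1 → Indigo (d²=583.25)
P2 → Violet (d²=776.65)
P3 → Slate (d²=599.14)
P4 → Magenta (d²=1552.58)
P5 → Slate (d²=855.85)

Indigo, Violet, Slate, Magenta, Slate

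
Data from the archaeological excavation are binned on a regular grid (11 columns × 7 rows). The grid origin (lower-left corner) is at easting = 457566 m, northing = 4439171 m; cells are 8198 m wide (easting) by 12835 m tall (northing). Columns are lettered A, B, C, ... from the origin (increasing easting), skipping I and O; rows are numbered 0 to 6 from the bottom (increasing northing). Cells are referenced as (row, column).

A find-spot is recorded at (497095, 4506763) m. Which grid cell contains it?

Column index: ⌊(497095 − 457566) / 8198⌋ = ⌊4.822⌋ = 4 → column E
Row offset from origin: ⌊(4506763 − 4439171) / 12835⌋ = ⌊5.266⌋ = 5 → row 5

(5, E)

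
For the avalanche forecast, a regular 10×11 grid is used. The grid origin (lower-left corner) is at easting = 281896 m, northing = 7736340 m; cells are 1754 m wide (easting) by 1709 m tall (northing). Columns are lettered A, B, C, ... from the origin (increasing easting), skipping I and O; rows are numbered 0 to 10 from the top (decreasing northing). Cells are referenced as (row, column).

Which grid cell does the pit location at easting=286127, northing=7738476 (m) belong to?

(9, C)

Column index: ⌊(286127 − 281896) / 1754⌋ = ⌊2.412⌋ = 2 → column C
Row offset from origin: ⌊(7738476 − 7736340) / 1709⌋ = ⌊1.250⌋ = 1 → row 9 (counted from top)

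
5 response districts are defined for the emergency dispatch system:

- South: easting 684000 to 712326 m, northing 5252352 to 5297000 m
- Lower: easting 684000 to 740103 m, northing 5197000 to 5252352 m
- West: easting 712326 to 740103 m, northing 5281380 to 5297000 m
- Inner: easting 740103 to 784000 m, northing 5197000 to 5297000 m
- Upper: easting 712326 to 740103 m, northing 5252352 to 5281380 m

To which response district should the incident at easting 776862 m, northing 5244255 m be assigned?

The point has easting = 776862 and northing = 5244255.
Only Inner satisfies 740103 ≤ easting ≤ 784000 and 5197000 ≤ northing ≤ 5297000.

Inner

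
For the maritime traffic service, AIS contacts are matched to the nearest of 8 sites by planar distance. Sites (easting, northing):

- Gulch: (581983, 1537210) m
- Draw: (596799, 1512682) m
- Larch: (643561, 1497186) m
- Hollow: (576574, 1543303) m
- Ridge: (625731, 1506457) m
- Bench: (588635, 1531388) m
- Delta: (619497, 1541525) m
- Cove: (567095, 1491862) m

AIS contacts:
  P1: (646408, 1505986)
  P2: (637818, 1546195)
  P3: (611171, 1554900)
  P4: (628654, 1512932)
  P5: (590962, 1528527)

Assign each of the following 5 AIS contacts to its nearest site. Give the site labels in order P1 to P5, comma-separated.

P1 → Larch (d²=85545409.00)
P2 → Delta (d²=357467941.00)
P3 → Delta (d²=248212901.00)
P4 → Ridge (d²=50469554.00)
P5 → Bench (d²=13600250.00)

Larch, Delta, Delta, Ridge, Bench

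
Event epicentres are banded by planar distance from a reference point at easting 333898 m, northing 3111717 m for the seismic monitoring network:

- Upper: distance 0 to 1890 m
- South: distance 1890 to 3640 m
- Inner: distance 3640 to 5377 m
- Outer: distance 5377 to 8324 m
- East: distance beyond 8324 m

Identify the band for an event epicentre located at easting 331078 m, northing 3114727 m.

Distance = √((331078−333898)² + (3114727−3111717)²) = √(7952400.000 + 9060100.000) = 4124.621 m.
3640 ≤ 4124.621 < 5377 → Inner.

Inner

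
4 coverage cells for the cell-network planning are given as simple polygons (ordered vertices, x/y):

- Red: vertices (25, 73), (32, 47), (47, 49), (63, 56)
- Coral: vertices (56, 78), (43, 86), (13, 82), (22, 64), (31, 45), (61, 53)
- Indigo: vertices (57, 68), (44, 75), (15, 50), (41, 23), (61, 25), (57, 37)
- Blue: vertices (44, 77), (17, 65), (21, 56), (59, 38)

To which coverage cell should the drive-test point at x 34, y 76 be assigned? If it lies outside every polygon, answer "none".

Cast a ray rightward from (34, 76). For each polygon, the edges (by vertex number in listed order) whose endpoints lie on opposite sides of y = 76, where each meets that height, and whether that is right or left of the point:
Red: no edge straddles that height → 0 crossings.
Coral: 3–4 at x≈16.0 (left), 6–1 at x≈56.4 (right) → 1 crossing.
Indigo: no edge straddles that height → 0 crossings.
Blue: 1–2 at x≈41.8 (right), 4–1 at x≈44.4 (right) → 2 crossings.
Only Coral has an odd count, so the point is inside Coral.

Coral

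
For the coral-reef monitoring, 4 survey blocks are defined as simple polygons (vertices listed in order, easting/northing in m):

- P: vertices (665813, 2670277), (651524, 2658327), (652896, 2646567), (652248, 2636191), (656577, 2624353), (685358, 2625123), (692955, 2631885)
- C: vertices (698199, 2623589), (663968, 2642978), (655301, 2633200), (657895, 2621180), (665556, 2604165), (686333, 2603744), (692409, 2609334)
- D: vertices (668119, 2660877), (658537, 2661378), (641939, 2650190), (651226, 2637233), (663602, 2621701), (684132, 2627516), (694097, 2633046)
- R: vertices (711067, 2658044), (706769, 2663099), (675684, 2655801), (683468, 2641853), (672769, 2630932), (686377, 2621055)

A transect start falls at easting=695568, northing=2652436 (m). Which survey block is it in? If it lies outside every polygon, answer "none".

R

Cast a ray rightward from (695568, 2652436). For each polygon, the edges (by vertex number in listed order) whose endpoints lie on opposite sides of northing = 2652436, where each meets that height, and whether that is right or left of the point:
P: 2–3 at easting≈652211.3 (left), 7–1 at easting≈678426.1 (left) → 0 crossings.
C: no edge straddles that height → 0 crossings.
D: 2–3 at easting≈645271.1 (left), 7–1 at easting≈675998.0 (left) → 0 crossings.
R: 3–4 at easting≈677561.9 (left), 6–1 at easting≈707323.7 (right) → 1 crossing.
Only R has an odd count, so the point is inside R.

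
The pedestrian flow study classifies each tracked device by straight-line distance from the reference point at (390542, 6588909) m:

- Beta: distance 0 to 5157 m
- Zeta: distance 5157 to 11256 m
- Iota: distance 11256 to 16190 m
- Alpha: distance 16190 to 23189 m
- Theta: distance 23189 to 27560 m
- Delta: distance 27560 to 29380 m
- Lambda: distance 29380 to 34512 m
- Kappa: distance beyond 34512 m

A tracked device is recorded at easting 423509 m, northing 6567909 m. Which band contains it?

Kappa

Distance = √((423509−390542)² + (6567909−6588909)²) = √(1086823089.000 + 441000000.000) = 39087.378 m.
34512 ≤ 39087.378 < ∞ → Kappa.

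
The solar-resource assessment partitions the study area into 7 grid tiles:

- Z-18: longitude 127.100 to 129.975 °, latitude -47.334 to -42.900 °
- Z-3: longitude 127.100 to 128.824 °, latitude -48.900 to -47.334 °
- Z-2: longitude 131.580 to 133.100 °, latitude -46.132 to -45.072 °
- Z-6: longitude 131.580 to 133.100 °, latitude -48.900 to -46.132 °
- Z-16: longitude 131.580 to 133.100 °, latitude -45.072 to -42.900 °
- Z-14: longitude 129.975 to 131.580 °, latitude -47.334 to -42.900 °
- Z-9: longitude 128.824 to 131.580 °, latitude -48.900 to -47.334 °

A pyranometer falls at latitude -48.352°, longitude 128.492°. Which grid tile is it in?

Z-3

The point has longitude = 128.492 and latitude = -48.352.
Only Z-3 satisfies 127.100 ≤ longitude ≤ 128.824 and -48.900 ≤ latitude ≤ -47.334.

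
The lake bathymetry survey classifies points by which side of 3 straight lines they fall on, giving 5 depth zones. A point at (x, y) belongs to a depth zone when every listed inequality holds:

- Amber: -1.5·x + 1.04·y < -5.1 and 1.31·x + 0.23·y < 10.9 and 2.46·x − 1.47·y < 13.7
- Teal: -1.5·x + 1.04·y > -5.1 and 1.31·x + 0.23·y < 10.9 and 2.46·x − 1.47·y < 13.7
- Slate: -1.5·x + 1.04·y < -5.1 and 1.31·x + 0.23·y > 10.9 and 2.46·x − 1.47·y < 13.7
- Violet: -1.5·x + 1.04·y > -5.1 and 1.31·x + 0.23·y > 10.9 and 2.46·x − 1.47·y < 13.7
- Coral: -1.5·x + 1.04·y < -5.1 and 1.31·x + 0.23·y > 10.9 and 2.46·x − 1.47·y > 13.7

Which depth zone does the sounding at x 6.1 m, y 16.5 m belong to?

-1.5·6.1 + 1.04·16.5 = 8.010, which is > -5.1
1.31·6.1 + 0.23·16.5 = 11.786, which is > 10.9
2.46·6.1 − 1.47·16.5 = -9.249, which is < 13.7
This sign pattern matches Violet.

Violet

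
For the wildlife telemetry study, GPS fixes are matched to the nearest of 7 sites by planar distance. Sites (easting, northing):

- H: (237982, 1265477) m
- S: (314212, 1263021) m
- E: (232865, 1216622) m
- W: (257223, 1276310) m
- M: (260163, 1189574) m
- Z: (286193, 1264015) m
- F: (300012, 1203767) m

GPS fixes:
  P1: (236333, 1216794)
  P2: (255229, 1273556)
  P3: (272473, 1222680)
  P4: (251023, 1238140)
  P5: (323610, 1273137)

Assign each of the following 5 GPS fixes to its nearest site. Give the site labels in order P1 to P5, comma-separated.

P1 → E (d²=12056608.00)
P2 → W (d²=11560552.00)
P3 → F (d²=1116098090.00)
P4 → E (d²=792737288.00)
P5 → S (d²=190655860.00)

E, W, F, E, S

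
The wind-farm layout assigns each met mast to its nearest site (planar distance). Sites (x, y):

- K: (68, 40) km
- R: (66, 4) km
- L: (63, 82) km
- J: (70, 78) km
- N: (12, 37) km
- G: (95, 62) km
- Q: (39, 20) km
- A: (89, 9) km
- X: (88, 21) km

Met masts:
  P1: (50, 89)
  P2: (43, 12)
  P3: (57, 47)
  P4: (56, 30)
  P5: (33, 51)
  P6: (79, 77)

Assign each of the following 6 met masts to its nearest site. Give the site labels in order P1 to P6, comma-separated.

L, Q, K, K, N, J

P1 → L (d²=218.00)
P2 → Q (d²=80.00)
P3 → K (d²=170.00)
P4 → K (d²=244.00)
P5 → N (d²=637.00)
P6 → J (d²=82.00)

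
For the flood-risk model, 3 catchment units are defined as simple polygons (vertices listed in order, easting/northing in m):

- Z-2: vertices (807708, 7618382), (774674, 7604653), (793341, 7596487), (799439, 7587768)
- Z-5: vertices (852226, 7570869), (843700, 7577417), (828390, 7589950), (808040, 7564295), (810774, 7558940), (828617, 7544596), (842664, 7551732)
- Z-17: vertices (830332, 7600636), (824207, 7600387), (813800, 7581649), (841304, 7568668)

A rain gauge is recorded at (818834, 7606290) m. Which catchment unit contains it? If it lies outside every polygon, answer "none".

none

Cast a ray rightward from (818834, 7606290). For each polygon, the edges (by vertex number in listed order) whose endpoints lie on opposite sides of northing = 7606290, where each meets that height, and whether that is right or left of the point:
Z-2: 1–2 at easting≈778612.9 (left), 4–1 at easting≈804441.9 (left) → 0 crossings.
Z-5: no edge straddles that height → 0 crossings.
Z-17: no edge straddles that height → 0 crossings.
All counts are even, so the point lies outside every listed polygon.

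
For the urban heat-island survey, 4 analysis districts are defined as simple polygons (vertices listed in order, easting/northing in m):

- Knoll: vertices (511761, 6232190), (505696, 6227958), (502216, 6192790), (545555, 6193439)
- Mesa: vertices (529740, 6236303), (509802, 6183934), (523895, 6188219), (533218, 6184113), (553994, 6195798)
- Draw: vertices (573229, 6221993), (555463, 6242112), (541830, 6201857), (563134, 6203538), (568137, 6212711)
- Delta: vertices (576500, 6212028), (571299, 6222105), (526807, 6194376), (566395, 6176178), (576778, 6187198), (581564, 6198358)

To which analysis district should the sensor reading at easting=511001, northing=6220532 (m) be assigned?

Knoll

Cast a ray rightward from (511001, 6220532). For each polygon, the edges (by vertex number in listed order) whose endpoints lie on opposite sides of northing = 6220532, where each meets that height, and whether that is right or left of the point:
Knoll: 2–3 at easting≈504961.2 (left), 4–1 at easting≈521927.7 (right) → 1 crossing.
Mesa: 1–2 at easting≈523735.6 (right), 5–1 at easting≈539183.5 (right) → 2 crossings.
Draw: 2–3 at easting≈548154.6 (right), 5–1 at easting≈572427.5 (right) → 2 crossings.
Delta: 1–2 at easting≈572110.9 (right), 2–3 at easting≈568775.1 (right) → 2 crossings.
Only Knoll has an odd count, so the point is inside Knoll.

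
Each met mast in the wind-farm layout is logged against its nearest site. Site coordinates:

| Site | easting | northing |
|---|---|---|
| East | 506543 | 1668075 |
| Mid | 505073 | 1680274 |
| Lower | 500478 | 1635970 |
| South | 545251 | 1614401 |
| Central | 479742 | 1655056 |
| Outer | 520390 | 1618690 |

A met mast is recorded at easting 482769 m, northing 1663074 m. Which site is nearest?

Central

Squared distances to each site:
East: 590213077.000; Mid: 793308416.000; Lower: 1048235497.000; South: 6273061253.000; Central: 73451053.000; Outer: 3385279097.000.
Minimum at Central.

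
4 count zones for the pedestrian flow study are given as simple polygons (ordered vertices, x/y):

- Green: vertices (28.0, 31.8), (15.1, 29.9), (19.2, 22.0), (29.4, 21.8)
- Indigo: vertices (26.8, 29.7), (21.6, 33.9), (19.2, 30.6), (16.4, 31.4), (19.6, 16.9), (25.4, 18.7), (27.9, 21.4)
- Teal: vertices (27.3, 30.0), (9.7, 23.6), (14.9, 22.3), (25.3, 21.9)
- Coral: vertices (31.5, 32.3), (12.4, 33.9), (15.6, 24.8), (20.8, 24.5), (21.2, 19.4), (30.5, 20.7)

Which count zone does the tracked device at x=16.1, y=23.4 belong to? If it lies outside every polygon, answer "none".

Cast a ray rightward from (16.1, 23.4). For each polygon, the edges (by vertex number in listed order) whose endpoints lie on opposite sides of y = 23.4, where each meets that height, and whether that is right or left of the point:
Green: 2–3 at x≈18.47 (right), 4–1 at x≈29.18 (right) → 2 crossings.
Indigo: 4–5 at x≈18.17 (right), 7–1 at x≈27.63 (right) → 2 crossings.
Teal: 2–3 at x≈10.50 (left), 4–1 at x≈25.67 (right) → 1 crossing.
Coral: 4–5 at x≈20.89 (right), 6–1 at x≈30.73 (right) → 2 crossings.
Only Teal has an odd count, so the point is inside Teal.

Teal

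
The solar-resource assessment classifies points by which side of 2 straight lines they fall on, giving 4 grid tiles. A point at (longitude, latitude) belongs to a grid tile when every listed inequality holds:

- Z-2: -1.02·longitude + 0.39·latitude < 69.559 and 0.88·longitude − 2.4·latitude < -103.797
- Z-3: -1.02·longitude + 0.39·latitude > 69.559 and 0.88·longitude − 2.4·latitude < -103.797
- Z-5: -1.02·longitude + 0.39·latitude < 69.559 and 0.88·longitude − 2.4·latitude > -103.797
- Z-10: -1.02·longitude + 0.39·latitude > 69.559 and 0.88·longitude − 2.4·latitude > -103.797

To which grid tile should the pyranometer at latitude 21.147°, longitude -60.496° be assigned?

Z-3

-1.02·-60.496 + 0.39·21.147 = 69.953, which is > 69.559
0.88·-60.496 − 2.4·21.147 = -103.989, which is < -103.797
This sign pattern matches Z-3.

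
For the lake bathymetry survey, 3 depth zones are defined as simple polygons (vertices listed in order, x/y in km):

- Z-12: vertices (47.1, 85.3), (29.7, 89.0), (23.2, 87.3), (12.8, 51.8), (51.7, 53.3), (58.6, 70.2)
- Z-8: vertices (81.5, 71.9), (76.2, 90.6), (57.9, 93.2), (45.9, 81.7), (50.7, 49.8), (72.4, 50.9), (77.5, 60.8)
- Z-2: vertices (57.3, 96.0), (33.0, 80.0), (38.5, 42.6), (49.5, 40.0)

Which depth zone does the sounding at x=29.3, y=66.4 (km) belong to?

Cast a ray rightward from (29.3, 66.4). For each polygon, the edges (by vertex number in listed order) whose endpoints lie on opposite sides of y = 66.4, where each meets that height, and whether that is right or left of the point:
Z-12: 3–4 at x≈17.08 (left), 5–6 at x≈57.05 (right) → 1 crossing.
Z-8: 4–5 at x≈48.20 (right), 7–1 at x≈79.52 (right) → 2 crossings.
Z-2: 2–3 at x≈35.00 (right), 4–1 at x≈53.18 (right) → 2 crossings.
Only Z-12 has an odd count, so the point is inside Z-12.

Z-12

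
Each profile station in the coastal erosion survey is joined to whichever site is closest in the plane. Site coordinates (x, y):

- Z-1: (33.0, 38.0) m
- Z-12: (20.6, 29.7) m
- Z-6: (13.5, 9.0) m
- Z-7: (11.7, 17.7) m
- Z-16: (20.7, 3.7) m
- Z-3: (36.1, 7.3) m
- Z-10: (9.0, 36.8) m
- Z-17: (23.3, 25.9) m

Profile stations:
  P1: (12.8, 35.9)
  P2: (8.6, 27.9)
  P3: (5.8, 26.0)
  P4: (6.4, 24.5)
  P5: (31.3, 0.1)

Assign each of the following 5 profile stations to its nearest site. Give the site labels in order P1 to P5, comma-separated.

P1 → Z-10 (d²=15.25)
P2 → Z-10 (d²=79.37)
P3 → Z-7 (d²=103.70)
P4 → Z-7 (d²=74.33)
P5 → Z-3 (d²=74.88)

Z-10, Z-10, Z-7, Z-7, Z-3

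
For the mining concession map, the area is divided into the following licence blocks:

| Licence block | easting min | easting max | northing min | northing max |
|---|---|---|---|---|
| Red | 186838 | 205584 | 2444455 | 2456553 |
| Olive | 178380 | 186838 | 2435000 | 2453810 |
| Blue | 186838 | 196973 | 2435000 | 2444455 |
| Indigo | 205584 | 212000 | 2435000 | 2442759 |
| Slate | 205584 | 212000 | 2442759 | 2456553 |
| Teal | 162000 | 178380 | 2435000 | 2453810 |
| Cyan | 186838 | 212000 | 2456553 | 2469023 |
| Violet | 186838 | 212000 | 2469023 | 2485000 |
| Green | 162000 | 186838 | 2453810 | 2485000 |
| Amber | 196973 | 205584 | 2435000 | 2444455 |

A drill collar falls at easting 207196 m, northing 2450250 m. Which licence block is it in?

Slate

The point has easting = 207196 and northing = 2450250.
Only Slate satisfies 205584 ≤ easting ≤ 212000 and 2442759 ≤ northing ≤ 2456553.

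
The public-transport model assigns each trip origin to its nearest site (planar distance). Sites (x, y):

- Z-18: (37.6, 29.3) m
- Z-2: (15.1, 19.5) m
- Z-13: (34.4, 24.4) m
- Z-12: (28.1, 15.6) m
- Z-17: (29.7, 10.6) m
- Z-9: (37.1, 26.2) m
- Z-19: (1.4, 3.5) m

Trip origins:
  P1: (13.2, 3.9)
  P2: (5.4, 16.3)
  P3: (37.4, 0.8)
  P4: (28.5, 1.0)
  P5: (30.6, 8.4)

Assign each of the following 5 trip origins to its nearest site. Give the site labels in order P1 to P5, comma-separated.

Z-19, Z-2, Z-17, Z-17, Z-17

P1 → Z-19 (d²=139.40)
P2 → Z-2 (d²=104.33)
P3 → Z-17 (d²=155.33)
P4 → Z-17 (d²=93.60)
P5 → Z-17 (d²=5.65)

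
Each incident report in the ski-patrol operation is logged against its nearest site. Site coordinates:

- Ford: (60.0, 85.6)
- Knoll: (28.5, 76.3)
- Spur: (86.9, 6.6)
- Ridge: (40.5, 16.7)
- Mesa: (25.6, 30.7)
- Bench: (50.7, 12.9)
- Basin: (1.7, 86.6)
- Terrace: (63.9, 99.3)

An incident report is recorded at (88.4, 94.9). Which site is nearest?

Squared distances to each site:
Ford: 893.050; Knoll: 3933.970; Spur: 7799.140; Ridge: 8409.650; Mesa: 8065.480; Bench: 8145.290; Basin: 7585.780; Terrace: 619.610.
Minimum at Terrace.

Terrace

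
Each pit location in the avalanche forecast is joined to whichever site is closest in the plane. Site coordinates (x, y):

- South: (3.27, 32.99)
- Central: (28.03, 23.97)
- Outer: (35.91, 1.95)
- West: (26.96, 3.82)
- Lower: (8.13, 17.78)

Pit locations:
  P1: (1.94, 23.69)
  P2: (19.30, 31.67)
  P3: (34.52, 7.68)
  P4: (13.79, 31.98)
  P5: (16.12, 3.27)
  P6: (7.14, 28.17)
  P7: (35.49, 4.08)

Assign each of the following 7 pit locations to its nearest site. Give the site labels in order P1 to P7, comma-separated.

Lower, Central, Outer, South, West, South, Outer

P1 → Lower (d²=73.24)
P2 → Central (d²=135.50)
P3 → Outer (d²=34.76)
P4 → South (d²=111.69)
P5 → West (d²=117.81)
P6 → South (d²=38.21)
P7 → Outer (d²=4.71)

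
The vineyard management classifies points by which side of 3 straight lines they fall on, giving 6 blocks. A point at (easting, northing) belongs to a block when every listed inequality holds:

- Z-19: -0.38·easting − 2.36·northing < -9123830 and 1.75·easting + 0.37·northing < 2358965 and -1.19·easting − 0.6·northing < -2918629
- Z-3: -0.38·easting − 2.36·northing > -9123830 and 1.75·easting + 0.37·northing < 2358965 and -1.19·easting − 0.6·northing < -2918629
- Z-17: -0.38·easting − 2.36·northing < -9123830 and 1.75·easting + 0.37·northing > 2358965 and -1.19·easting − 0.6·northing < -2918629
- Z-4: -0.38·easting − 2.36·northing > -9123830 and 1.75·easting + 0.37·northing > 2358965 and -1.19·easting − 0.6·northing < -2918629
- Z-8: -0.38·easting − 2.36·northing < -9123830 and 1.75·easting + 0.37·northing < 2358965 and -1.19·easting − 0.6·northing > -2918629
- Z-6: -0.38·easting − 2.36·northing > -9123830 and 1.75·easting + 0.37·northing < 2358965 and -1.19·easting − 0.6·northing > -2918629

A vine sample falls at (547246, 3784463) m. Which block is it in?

Z-19

-0.38·547246 − 2.36·3784463 = -9139286.160, which is < -9123830
1.75·547246 + 0.37·3784463 = 2357931.810, which is < 2358965
-1.19·547246 − 0.6·3784463 = -2921900.540, which is < -2918629
This sign pattern matches Z-19.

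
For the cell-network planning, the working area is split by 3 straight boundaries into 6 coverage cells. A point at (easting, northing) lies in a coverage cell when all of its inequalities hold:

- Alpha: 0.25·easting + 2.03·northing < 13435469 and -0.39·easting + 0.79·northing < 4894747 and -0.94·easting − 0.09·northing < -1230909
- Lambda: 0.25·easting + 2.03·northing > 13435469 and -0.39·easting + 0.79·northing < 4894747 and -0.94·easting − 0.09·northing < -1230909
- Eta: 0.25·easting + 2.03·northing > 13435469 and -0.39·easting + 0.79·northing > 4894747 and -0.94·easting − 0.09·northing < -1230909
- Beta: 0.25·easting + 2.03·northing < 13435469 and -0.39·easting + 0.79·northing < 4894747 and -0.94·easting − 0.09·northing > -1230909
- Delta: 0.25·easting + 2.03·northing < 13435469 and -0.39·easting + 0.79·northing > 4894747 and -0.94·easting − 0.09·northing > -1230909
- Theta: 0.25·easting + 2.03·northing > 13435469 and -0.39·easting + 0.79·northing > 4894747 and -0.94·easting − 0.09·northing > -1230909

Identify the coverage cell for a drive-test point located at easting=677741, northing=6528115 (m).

Beta

0.25·677741 + 2.03·6528115 = 13421508.700, which is < 13435469
-0.39·677741 + 0.79·6528115 = 4892891.860, which is < 4894747
-0.94·677741 − 0.09·6528115 = -1224606.890, which is > -1230909
This sign pattern matches Beta.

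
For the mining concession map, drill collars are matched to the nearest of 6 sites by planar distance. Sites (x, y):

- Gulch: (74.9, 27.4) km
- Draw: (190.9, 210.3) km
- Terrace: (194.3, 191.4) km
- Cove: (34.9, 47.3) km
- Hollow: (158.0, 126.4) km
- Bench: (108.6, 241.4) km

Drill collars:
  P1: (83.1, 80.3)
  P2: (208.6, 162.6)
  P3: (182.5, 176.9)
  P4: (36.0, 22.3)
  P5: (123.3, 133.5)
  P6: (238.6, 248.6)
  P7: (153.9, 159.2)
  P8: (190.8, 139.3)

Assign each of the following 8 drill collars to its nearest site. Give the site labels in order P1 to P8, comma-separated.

P1 → Gulch (d²=2865.65)
P2 → Terrace (d²=1033.93)
P3 → Terrace (d²=349.49)
P4 → Cove (d²=626.21)
P5 → Hollow (d²=1254.50)
P6 → Draw (d²=3742.18)
P7 → Hollow (d²=1092.65)
P8 → Hollow (d²=1242.25)

Gulch, Terrace, Terrace, Cove, Hollow, Draw, Hollow, Hollow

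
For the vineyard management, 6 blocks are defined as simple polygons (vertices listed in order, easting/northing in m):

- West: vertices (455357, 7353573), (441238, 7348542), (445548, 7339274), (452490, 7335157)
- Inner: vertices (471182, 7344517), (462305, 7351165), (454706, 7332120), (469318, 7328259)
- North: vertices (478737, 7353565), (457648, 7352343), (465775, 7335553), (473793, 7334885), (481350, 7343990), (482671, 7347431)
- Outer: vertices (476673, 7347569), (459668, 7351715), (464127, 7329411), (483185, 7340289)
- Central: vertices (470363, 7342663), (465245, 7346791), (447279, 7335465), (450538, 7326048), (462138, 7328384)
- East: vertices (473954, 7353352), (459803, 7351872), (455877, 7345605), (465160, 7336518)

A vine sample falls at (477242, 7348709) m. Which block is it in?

North

Cast a ray rightward from (477242, 7348709). For each polygon, the edges (by vertex number in listed order) whose endpoints lie on opposite sides of northing = 7348709, where each meets that height, and whether that is right or left of the point:
West: 1–2 at easting≈441706.7 (left), 4–1 at easting≈454599.8 (left) → 0 crossings.
Inner: 1–2 at easting≈465584.5 (left), 2–3 at easting≈461325.1 (left) → 0 crossings.
North: 2–3 at easting≈459407.0 (left), 6–1 at easting≈481851.4 (right) → 1 crossing.
Outer: 1–2 at easting≈471997.2 (left), 2–3 at easting≈460269.0 (left) → 0 crossings.
Central: no edge straddles that height → 0 crossings.
East: 2–3 at easting≈457821.5 (left), 4–1 at easting≈471528.5 (left) → 0 crossings.
Only North has an odd count, so the point is inside North.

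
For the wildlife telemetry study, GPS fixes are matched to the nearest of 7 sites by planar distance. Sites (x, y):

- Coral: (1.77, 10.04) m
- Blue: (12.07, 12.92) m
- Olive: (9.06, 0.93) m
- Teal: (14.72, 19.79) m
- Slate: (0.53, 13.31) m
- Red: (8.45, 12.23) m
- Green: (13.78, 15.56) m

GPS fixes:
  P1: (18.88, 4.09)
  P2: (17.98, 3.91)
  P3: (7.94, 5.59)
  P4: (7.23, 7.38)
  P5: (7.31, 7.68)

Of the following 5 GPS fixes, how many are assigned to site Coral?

0

P1 → Olive
P2 → Olive
P3 → Olive
P4 → Red
P5 → Red
0 of the 5 go to Coral.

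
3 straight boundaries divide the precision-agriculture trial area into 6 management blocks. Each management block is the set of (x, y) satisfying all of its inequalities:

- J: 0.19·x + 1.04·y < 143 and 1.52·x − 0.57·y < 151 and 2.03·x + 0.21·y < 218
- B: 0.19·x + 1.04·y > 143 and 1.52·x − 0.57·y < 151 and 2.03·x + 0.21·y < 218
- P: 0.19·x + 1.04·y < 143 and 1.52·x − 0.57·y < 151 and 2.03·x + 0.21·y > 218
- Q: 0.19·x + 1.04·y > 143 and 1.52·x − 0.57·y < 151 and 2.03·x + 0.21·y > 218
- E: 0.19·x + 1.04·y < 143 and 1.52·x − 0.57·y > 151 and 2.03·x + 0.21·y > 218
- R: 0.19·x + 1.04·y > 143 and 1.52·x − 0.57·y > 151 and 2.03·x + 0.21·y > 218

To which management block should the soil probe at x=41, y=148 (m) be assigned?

0.19·41 + 1.04·148 = 161.710, which is > 143
1.52·41 − 0.57·148 = -22.040, which is < 151
2.03·41 + 0.21·148 = 114.310, which is < 218
This sign pattern matches B.

B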